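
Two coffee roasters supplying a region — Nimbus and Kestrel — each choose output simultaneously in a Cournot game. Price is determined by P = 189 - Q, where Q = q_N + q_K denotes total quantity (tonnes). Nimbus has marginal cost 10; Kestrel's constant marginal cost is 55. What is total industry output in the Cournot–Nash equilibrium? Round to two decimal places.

Nimbus's profit: π_N = (189 - Q)q_N - (10q_N). Setting ∂π_N/∂q_N = 0: 179 - 2q_N - (q_K) = 0.
Kestrel's first-order condition: 134 - 2q_K - (q_N) = 0.
Rearranging gives the reaction functions q_N = (179 - q_K)/2 and q_K = (134 - q_N)/2.
Solving the pair: q_N = 224/3, q_K = 89/3.
Total output Q = 224/3 + 89/3 = 313/3.

104.33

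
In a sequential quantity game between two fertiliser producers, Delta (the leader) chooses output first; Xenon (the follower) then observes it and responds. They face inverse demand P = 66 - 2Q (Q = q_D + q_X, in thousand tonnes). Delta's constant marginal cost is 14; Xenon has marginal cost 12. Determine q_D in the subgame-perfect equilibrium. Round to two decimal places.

12.50

The follower Xenon best-responds to any q_D: π_X = (66 - 2Q)q_X - 12q_X.
Setting the follower's marginal profit to zero, 54 - 2q_D - 4q_X = 0, i.e. q_X = (54 - 2q_D)/4.
Delta substitutes q_X(q_D) into its own profit: π_D = q_D(66 - 2q_D - (54 - 2q_D)/2) - 14q_D = (39 - q_D)q_D - 14q_D.
The leader's first-order condition 25 - 2q_D = 0 yields q_D = 25/2.
Then q_X = (54 - 2·(25/2))/4 = 29/4.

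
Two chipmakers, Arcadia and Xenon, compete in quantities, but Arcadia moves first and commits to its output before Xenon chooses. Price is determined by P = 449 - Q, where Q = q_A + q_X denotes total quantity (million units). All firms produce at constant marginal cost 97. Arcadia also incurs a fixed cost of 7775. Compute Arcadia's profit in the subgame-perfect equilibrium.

Solve by backward induction. Given q_A, the follower Xenon maximises π_X = (449 - q_A - q_X)q_X - 97q_X.
Follower FOC: 352 - q_A - 2q_X = 0, so q_X(q_A) = (352 - q_A)/2.
The leader anticipates this reaction. Substituting into P = 449 - Q gives P = 273 - (1/2)q_A, so π_A = (273 - (1/2)q_A)q_A - 97q_A.
Maximising: ∂π_A/∂q_A = 176 - q_A = 0, giving q_A = 176.
Then q_X = (352 - 176)/2 = 88.
Price P = 449 - 264 = 185.
Arcadia's profit: (185 - 97)·176 - 7775 = 7713.

7713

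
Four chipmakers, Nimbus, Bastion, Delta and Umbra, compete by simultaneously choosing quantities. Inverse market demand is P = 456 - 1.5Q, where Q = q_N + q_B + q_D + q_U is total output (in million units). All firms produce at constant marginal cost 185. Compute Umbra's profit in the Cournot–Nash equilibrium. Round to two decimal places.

Each firm earns π_i = (456 - 1.5Q)q_i - 185q_i.
Setting ∂π_i/∂q_i = 0 with rivals' quantities fixed: 271 - 3q_i - (3/2)·Σ_{j≠i} q_j = 0.
With identical firms every q_j equals q_i, so Σ_{j≠i} q_j = 3q_i and 271 = (15/2)q_i, giving q_i = 542/15.
Price P = 456 - (3/2)·144.5333 = 1196/5.
Umbra's profit: (1196/5 - 185)·(542/15) = 1958.4267.

1958.43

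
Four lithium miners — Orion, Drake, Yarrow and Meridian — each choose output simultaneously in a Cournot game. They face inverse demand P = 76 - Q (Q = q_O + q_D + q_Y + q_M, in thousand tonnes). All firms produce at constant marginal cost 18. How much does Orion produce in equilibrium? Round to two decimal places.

11.60

Each firm earns π_i = (76 - Q)q_i - 18q_i.
Setting ∂π_i/∂q_i = 0 with rivals' quantities fixed: 58 - 2q_i - Σ_{j≠i} q_j = 0.
By symmetry each firm produces the same amount; substituting Σ_{j≠i} q_j = 3q_i yields q_i = 58/5.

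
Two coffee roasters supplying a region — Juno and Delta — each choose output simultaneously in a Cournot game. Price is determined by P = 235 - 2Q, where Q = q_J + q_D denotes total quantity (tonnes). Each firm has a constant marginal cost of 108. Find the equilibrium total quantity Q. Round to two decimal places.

Each firm earns π_i = (235 - 2Q)q_i - 108q_i.
First-order condition (treating rivals' output as given): 127 - 4q_i - 2q_j = 0.
With identical firms every q_j equals q_i, so q_j = q_i and 127 = 6q_i, giving q_i = 127/6.
Total output Q = 127/6 + 127/6 = 127/3.

42.33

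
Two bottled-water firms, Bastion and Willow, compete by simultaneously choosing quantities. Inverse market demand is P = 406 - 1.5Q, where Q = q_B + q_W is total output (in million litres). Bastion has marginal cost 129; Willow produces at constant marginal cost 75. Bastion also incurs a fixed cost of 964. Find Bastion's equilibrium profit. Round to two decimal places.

2719.63

Bastion's profit: π_B = (406 - 1.5Q)q_B - (129q_B). Setting ∂π_B/∂q_B = 0: 277 - 3q_B - (3/2)(q_W) = 0.
Willow's profit: π_W = (406 - 1.5Q)q_W - (75q_W). Setting ∂π_W/∂q_W = 0: 331 - 3q_W - (3/2)(q_B) = 0.
So q_B = (277 - (3/2)q_W)/3 and q_W = (331 - (3/2)q_B)/3.
Solving the pair: q_B = 446/9, q_W = 770/9.
Price P = 406 - (3/2)·(1216/9) = 610/3.
Bastion's profit: (610/3 - 129)·(446/9) - 964 = 2719.6296.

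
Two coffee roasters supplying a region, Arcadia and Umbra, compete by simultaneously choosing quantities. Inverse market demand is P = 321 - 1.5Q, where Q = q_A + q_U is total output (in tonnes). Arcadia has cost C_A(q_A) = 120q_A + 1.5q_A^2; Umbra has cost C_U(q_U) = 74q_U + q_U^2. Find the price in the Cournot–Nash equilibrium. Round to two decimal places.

222.89

Arcadia's profit: π_A = (321 - 1.5Q)q_A - (120q_A + (3/2)q_A²). Setting ∂π_A/∂q_A = 0: 201 - 6q_A - (3/2)(q_U) = 0.
Umbra's first-order condition: 247 - 5q_U - (3/2)(q_A) = 0.
So q_A = (201 - (3/2)q_U)/6 and q_U = (247 - (3/2)q_A)/5.
Solving the pair: q_A = 846/37, q_U = 1574/37.
Total output Q = 65.4054, so price P = 321 - (3/2)·65.4054 = 222.8919.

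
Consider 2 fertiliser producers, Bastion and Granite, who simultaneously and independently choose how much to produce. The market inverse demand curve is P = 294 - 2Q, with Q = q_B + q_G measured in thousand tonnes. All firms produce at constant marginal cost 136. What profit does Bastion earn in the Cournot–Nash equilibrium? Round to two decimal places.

1386.89

A representative firm's profit is π_i = q_i(294 - 2Q) - 136q_i.
Setting ∂π_i/∂q_i = 0 with rivals' quantities fixed: 158 - 4q_i - 2q_j = 0.
By symmetry each firm produces the same amount; substituting q_j = q_i yields q_i = 158/6 = 79/3.
Price P = 294 - 2·(158/3) = 566/3.
Bastion's profit: (566/3 - 136)·(79/3) = 1386.8889.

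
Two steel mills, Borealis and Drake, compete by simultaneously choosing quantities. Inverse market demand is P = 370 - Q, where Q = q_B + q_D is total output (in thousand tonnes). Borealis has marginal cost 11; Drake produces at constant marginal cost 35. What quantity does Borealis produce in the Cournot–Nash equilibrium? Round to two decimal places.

Borealis's profit: π_B = (370 - Q)q_B - (11q_B). Setting ∂π_B/∂q_B = 0: 359 - 2q_B - (q_D) = 0.
Drake's first-order condition: 335 - 2q_D - (q_B) = 0.
Best responses: q_B = (359 - q_D)/2, q_D = (335 - q_B)/2.
Substituting one into the other gives q_B = 383/3 and q_D = 311/3.

127.67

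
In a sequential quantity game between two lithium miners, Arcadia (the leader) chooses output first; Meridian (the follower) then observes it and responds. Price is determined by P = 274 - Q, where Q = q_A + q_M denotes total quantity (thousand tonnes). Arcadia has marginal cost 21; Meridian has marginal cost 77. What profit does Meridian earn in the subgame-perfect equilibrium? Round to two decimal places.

Solve by backward induction. Given q_A, the follower Meridian maximises π_M = (274 - q_A - q_M)q_M - 77q_M.
Setting the follower's marginal profit to zero, 197 - q_A - 2q_M = 0, i.e. q_M = (197 - q_A)/2.
The leader anticipates this reaction. Substituting into P = 274 - Q gives P = 351/2 - (1/2)q_A, so π_A = (351/2 - (1/2)q_A)q_A - 21q_A.
Leader FOC: 309/2 - q_A = 0, so q_A = 309/2.
Then q_M = (197 - 309/2)/2 = 85/4.
Price P = 274 - 703/4 = 393/4.
Meridian's profit: (393/4 - 77)·(85/4) = 451.5625.

451.56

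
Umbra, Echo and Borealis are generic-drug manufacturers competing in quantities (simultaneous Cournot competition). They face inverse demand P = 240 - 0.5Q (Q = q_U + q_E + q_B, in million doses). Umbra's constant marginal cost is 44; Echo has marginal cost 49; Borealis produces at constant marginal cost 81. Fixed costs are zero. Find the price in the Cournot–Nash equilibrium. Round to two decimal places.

103.50

Umbra's profit: π_U = (240 - 0.5Q)q_U - (44q_U). Setting ∂π_U/∂q_U = 0: 196 - q_U - (1/2)(q_E + q_B) = 0.
Echo's first-order condition: 191 - q_E - (1/2)(q_U + q_B) = 0.
Borealis's first-order condition: 159 - q_B - (1/2)(q_U + q_E) = 0.
Adding the 3 first-order conditions: 546 − 2Q = 0, so Q = 273.
Back-substituting: q_U = (196 − 273/2)/(1/2) = 119, q_E = (191 − 273/2)/(1/2) = 109, q_B = (159 − 273/2)/(1/2) = 45.
Total output Q = 273, so price P = 240 - (1/2)·273 = 207/2.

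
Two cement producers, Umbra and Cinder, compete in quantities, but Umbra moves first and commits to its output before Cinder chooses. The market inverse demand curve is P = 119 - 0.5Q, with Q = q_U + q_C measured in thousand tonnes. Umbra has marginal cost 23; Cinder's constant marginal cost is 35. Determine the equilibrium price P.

Solve by backward induction. Given q_U, the follower Cinder maximises π_C = (119 - (1/2)q_U - (1/2)q_C)q_C - 35q_C.
Follower FOC: 84 - (1/2)q_U - q_C = 0, so q_C(q_U) = (84 - (1/2)q_U).
The leader anticipates this reaction. Substituting into P = 119 - 0.5Q gives P = 77 - (1/4)q_U, so π_U = (77 - (1/4)q_U)q_U - 23q_U.
Maximising: ∂π_U/∂q_U = 54 - (1/2)q_U = 0, giving q_U = 108.
Then q_C = (84 - (1/2)·108) = 30.
Total output Q = 138, so price P = 119 - (1/2)·138 = 50.

50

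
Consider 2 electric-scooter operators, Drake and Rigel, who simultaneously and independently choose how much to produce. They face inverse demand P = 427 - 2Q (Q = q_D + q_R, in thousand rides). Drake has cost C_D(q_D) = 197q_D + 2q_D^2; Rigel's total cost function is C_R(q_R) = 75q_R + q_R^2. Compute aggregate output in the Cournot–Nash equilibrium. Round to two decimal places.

Drake's profit: π_D = (427 - 2Q)q_D - (197q_D + 2q_D²). Setting ∂π_D/∂q_D = 0: 230 - 8q_D - 2(q_R) = 0.
Rigel's first-order condition: 352 - 6q_R - 2(q_D) = 0.
So q_D = (230 - 2q_R)/8 and q_R = (352 - 2q_D)/6.
Solving the pair: q_D = 169/11, q_R = 589/11.
Total output Q = 169/11 + 589/11 = 758/11.

68.91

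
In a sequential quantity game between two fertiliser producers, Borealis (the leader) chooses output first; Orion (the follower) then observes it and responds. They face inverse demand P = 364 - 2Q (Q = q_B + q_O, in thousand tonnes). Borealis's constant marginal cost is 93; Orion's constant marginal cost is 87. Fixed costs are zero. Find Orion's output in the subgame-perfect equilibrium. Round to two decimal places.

36.13

Solve by backward induction. Given q_B, the follower Orion maximises π_O = (364 - 2q_B - 2q_O)q_O - 87q_O.
Follower FOC: 277 - 2q_B - 4q_O = 0, so q_O(q_B) = (277 - 2q_B)/4.
The leader anticipates this reaction. Substituting into P = 364 - 2Q gives P = 451/2 - q_B, so π_B = (451/2 - q_B)q_B - 93q_B.
The leader's first-order condition 265/2 - 2q_B = 0 yields q_B = 265/4.
Then q_O = (277 - 2·(265/4))/4 = 289/8.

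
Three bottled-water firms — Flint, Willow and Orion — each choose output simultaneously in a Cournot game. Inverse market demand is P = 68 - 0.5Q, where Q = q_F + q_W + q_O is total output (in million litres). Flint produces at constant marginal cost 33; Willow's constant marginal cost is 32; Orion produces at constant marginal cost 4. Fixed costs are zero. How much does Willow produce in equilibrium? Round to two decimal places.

Flint's profit: π_F = (68 - 0.5Q)q_F - (33q_F). Setting ∂π_F/∂q_F = 0: 35 - q_F - (1/2)(q_W + q_O) = 0.
Willow's profit: π_W = (68 - 0.5Q)q_W - (32q_W). Setting ∂π_W/∂q_W = 0: 36 - q_W - (1/2)(q_F + q_O) = 0.
Orion's profit: π_O = (68 - 0.5Q)q_O - (4q_O). Setting ∂π_O/∂q_O = 0: 64 - q_O - (1/2)(q_F + q_W) = 0.
Adding the 3 first-order conditions: 135 − 2Q = 0, so Q = 135/2.
Back-substituting: q_F = (35 − 135/4)/(1/2) = 5/2, q_W = (36 − 135/4)/(1/2) = 9/2, q_O = (64 − 135/4)/(1/2) = 121/2.

4.50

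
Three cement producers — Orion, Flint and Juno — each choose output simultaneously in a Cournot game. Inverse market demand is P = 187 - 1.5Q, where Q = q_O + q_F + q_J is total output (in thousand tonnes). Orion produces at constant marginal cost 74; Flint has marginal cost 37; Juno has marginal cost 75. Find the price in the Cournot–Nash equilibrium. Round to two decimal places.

93.25

Orion's profit: π_O = (187 - 1.5Q)q_O - (74q_O). Setting ∂π_O/∂q_O = 0: 113 - 3q_O - (3/2)(q_F + q_J) = 0.
Flint's first-order condition: 150 - 3q_F - (3/2)(q_O + q_J) = 0.
Juno's profit: π_J = (187 - 1.5Q)q_J - (75q_J). Setting ∂π_J/∂q_J = 0: 112 - 3q_J - (3/2)(q_O + q_F) = 0.
Summing all 3 equations gives 375 − 6Q = 0, hence Q = 125/2.
Back-substituting: q_O = (113 − 375/4)/(3/2) = 77/6, q_F = (150 − 375/4)/(3/2) = 75/2, q_J = (112 − 375/4)/(3/2) = 73/6.
Total output Q = 125/2, so price P = 187 - (3/2)·(125/2) = 373/4.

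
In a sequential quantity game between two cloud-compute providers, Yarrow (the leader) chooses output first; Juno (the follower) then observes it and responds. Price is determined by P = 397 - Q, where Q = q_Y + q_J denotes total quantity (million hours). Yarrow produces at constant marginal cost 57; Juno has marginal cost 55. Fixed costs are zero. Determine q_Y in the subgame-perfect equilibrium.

169

Solve by backward induction. Given q_Y, the follower Juno maximises π_J = (397 - q_Y - q_J)q_J - 55q_J.
∂π_J/∂q_J = 342 - q_Y - 2q_J = 0 gives the reaction function q_J = (342 - q_Y)/2.
Yarrow substitutes q_J(q_Y) into its own profit: π_Y = q_Y(397 - q_Y - (342 - q_Y)/2) - 57q_Y = (226 - (1/2)q_Y)q_Y - 57q_Y.
Maximising: ∂π_Y/∂q_Y = 169 - q_Y = 0, giving q_Y = 169.
Then q_J = (342 - 169)/2 = 173/2.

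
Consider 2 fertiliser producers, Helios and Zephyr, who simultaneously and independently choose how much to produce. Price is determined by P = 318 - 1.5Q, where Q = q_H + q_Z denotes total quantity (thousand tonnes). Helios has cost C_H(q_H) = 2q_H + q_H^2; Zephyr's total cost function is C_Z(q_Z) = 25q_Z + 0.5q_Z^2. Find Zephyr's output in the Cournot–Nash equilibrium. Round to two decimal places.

Helios's profit: π_H = (318 - 1.5Q)q_H - (2q_H + q_H²). Setting ∂π_H/∂q_H = 0: 316 - 5q_H - (3/2)(q_Z) = 0.
Zephyr's first-order condition: 293 - 4q_Z - (3/2)(q_H) = 0.
Best responses: q_H = (316 - (3/2)q_Z)/5, q_Z = (293 - (3/2)q_H)/4.
Solving the pair: q_H = 46.4507, q_Z = 55.8310.

55.83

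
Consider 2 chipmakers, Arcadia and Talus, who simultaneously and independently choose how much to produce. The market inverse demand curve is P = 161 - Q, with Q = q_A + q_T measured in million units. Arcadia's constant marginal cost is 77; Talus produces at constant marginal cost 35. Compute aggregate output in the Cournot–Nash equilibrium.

Arcadia's profit: π_A = (161 - Q)q_A - (77q_A). Setting ∂π_A/∂q_A = 0: 84 - 2q_A - (q_T) = 0.
Talus's profit: π_T = (161 - Q)q_T - (35q_T). Setting ∂π_T/∂q_T = 0: 126 - 2q_T - (q_A) = 0.
Best responses: q_A = (84 - q_T)/2, q_T = (126 - q_A)/2.
Substituting one into the other gives q_A = 14 and q_T = 56.
Total output Q = 14 + 56 = 70.

70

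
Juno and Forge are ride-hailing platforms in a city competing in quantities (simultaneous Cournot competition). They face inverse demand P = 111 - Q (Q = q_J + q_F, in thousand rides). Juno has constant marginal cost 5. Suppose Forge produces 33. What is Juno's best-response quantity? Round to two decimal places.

36.50

With the rival's output fixed at 33, Juno's profit is π_J = (111 - 33 - q_J)q_J - (5q_J) = (78 - q_J)q_J - (5q_J).
∂π_J/∂q_J = 73 - 2q_J = 0, so q_J = 73/2.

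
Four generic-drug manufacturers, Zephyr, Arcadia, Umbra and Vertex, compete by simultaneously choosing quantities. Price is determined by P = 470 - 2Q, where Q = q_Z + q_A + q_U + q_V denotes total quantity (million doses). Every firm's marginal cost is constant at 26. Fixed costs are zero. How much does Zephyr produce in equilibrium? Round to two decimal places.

44.40

Each firm earns π_i = (470 - 2Q)q_i - 26q_i.
First-order condition (treating rivals' output as given): 444 - 4q_i - 2·Σ_{j≠i} q_j = 0.
By symmetry each firm produces the same amount; substituting Σ_{j≠i} q_j = 3q_i yields q_i = 444/10 = 222/5.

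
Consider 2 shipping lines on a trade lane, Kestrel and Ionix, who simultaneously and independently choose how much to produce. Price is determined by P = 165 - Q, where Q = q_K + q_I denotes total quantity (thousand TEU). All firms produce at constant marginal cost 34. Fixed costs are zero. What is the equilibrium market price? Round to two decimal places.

77.67

Each firm earns π_i = (165 - Q)q_i - 34q_i.
Setting ∂π_i/∂q_i = 0 with rivals' quantities fixed: 131 - 2q_i - q_j = 0.
With identical firms every q_j equals q_i, so q_j = q_i and 131 = 3q_i, giving q_i = 131/3.
Total output Q = 262/3, so price P = 165 - 262/3 = 233/3.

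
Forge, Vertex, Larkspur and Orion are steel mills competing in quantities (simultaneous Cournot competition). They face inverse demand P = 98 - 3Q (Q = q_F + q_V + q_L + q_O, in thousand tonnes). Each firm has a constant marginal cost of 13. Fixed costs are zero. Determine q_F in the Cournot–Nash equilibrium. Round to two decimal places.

A representative firm's profit is π_i = q_i(98 - 3Q) - 13q_i.
First-order condition (treating rivals' output as given): 85 - 6q_i - 3·Σ_{j≠i} q_j = 0.
With identical firms every q_j equals q_i, so Σ_{j≠i} q_j = 3q_i and 85 = 15q_i, giving q_i = 17/3.

5.67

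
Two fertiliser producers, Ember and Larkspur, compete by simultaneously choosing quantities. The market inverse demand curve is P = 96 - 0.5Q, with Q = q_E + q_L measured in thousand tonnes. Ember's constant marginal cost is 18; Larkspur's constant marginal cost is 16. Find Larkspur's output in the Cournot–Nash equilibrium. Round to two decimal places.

Ember's profit: π_E = (96 - 0.5Q)q_E - (18q_E). Setting ∂π_E/∂q_E = 0: 78 - q_E - (1/2)(q_L) = 0.
Larkspur's first-order condition: 80 - q_L - (1/2)(q_E) = 0.
Best responses: q_E = (78 - (1/2)q_L), q_L = (80 - (1/2)q_E).
Solving the pair: q_E = 152/3, q_L = 164/3.

54.67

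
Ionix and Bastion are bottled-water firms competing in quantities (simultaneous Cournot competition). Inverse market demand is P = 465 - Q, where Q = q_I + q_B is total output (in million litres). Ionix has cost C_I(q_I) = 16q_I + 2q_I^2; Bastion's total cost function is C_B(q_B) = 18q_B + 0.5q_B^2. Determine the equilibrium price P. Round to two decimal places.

280.71

Ionix's profit: π_I = (465 - Q)q_I - (16q_I + 2q_I²). Setting ∂π_I/∂q_I = 0: 449 - 6q_I - (q_B) = 0.
Bastion's first-order condition: 447 - 3q_B - (q_I) = 0.
So q_I = (449 - q_B)/6 and q_B = (447 - q_I)/3.
Substituting one into the other gives q_I = 900/17 and q_B = 131.3529.
Total output Q = 184.2941, so price P = 465 - 184.2941 = 280.7059.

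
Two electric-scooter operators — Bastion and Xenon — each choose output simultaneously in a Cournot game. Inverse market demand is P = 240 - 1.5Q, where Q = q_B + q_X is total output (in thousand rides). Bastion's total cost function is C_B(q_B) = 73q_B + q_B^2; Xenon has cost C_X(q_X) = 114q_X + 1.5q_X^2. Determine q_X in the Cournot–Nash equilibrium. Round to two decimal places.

13.68

Bastion's profit: π_B = (240 - 1.5Q)q_B - (73q_B + q_B²). Setting ∂π_B/∂q_B = 0: 167 - 5q_B - (3/2)(q_X) = 0.
Xenon's first-order condition: 126 - 6q_X - (3/2)(q_B) = 0.
Best responses: q_B = (167 - (3/2)q_X)/5, q_X = (126 - (3/2)q_B)/6.
Solving the pair: q_B = 1084/37, q_X = 506/37.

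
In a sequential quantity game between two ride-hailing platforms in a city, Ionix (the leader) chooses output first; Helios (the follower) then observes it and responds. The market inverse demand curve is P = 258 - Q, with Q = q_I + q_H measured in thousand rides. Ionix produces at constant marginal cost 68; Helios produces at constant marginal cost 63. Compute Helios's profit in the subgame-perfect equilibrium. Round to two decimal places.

2626.56

The follower Helios best-responds to any q_I: π_H = (258 - Q)q_H - 63q_H.
∂π_H/∂q_H = 195 - q_I - 2q_H = 0 gives the reaction function q_H = (195 - q_I)/2.
Ionix substitutes q_H(q_I) into its own profit: π_I = q_I(258 - q_I - (195 - q_I)/2) - 68q_I = (321/2 - (1/2)q_I)q_I - 68q_I.
Leader FOC: 185/2 - q_I = 0, so q_I = 185/2.
Then q_H = (195 - 185/2)/2 = 205/4.
Price P = 258 - 575/4 = 457/4.
Helios's profit: (457/4 - 63)·(205/4) = 2626.5625.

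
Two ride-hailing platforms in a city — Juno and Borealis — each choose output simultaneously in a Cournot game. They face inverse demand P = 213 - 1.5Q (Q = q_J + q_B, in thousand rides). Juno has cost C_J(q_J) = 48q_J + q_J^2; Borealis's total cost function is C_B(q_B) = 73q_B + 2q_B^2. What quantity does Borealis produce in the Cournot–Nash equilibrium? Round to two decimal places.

13.82

Juno's profit: π_J = (213 - 1.5Q)q_J - (48q_J + q_J²). Setting ∂π_J/∂q_J = 0: 165 - 5q_J - (3/2)(q_B) = 0.
Borealis's profit: π_B = (213 - 1.5Q)q_B - (73q_B + 2q_B²). Setting ∂π_B/∂q_B = 0: 140 - 7q_B - (3/2)(q_J) = 0.
So q_J = (165 - (3/2)q_B)/5 and q_B = (140 - (3/2)q_J)/7.
Substituting one into the other gives q_J = 28.8550 and q_B = 1810/131.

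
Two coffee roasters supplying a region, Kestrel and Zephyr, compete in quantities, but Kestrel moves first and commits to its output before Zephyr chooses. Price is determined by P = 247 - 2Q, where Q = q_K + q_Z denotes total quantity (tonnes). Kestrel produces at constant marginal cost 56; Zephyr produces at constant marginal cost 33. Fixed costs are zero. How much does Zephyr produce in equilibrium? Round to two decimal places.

The follower Zephyr best-responds to any q_K: π_Z = (247 - 2Q)q_Z - 33q_Z.
Setting the follower's marginal profit to zero, 214 - 2q_K - 4q_Z = 0, i.e. q_Z = (214 - 2q_K)/4.
The leader anticipates this reaction. Substituting into P = 247 - 2Q gives P = 140 - q_K, so π_K = (140 - q_K)q_K - 56q_K.
The leader's first-order condition 84 - 2q_K = 0 yields q_K = 42.
Then q_Z = (214 - 2·42)/4 = 65/2.

32.50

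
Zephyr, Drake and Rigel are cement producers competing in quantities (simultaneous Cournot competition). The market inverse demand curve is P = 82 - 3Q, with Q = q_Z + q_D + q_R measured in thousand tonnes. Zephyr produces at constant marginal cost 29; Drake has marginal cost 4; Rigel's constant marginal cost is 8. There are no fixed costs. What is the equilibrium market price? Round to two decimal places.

Zephyr's profit: π_Z = (82 - 3Q)q_Z - (29q_Z). Setting ∂π_Z/∂q_Z = 0: 53 - 6q_Z - 3(q_D + q_R) = 0.
Drake's profit: π_D = (82 - 3Q)q_D - (4q_D). Setting ∂π_D/∂q_D = 0: 78 - 6q_D - 3(q_Z + q_R) = 0.
Rigel's first-order condition: 74 - 6q_R - 3(q_Z + q_D) = 0.
Adding the 3 first-order conditions: 205 − 12Q = 0, so Q = 205/12.
Back-substituting: q_Z = (53 − 205/4)/3 = 7/12, q_D = (78 − 205/4)/3 = 107/12, q_R = (74 − 205/4)/3 = 91/12.
Total output Q = 205/12, so price P = 82 - 3·(205/12) = 123/4.

30.75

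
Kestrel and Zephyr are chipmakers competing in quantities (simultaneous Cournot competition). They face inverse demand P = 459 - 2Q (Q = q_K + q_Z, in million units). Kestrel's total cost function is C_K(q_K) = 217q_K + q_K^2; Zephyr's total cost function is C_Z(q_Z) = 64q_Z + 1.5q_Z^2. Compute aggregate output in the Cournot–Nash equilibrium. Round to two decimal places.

73.42

Kestrel's profit: π_K = (459 - 2Q)q_K - (217q_K + q_K²). Setting ∂π_K/∂q_K = 0: 242 - 6q_K - 2(q_Z) = 0.
Zephyr's first-order condition: 395 - 7q_Z - 2(q_K) = 0.
Best responses: q_K = (242 - 2q_Z)/6, q_Z = (395 - 2q_K)/7.
Substituting one into the other gives q_K = 452/19 and q_Z = 943/19.
Total output Q = 452/19 + 943/19 = 1395/19.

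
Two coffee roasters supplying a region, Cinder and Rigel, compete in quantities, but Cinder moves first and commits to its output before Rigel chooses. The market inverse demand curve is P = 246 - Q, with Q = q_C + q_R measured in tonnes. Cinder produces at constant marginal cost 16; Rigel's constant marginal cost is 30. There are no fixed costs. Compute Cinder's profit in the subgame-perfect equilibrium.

7442

The follower Rigel best-responds to any q_C: π_R = (246 - Q)q_R - 30q_R.
Follower FOC: 216 - q_C - 2q_R = 0, so q_R(q_C) = (216 - q_C)/2.
The leader anticipates this reaction. Substituting into P = 246 - Q gives P = 138 - (1/2)q_C, so π_C = (138 - (1/2)q_C)q_C - 16q_C.
Maximising: ∂π_C/∂q_C = 122 - q_C = 0, giving q_C = 122.
Then q_R = (216 - 122)/2 = 47.
Price P = 246 - 169 = 77.
Cinder's profit: (77 - 16)·122 = 7442.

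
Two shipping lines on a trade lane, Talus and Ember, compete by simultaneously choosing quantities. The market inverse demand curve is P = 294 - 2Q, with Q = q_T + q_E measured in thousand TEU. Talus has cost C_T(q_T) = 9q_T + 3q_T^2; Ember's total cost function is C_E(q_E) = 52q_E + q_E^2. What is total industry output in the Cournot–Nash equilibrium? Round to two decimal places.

54.93

Talus's profit: π_T = (294 - 2Q)q_T - (9q_T + 3q_T²). Setting ∂π_T/∂q_T = 0: 285 - 10q_T - 2(q_E) = 0.
Ember's profit: π_E = (294 - 2Q)q_E - (52q_E + q_E²). Setting ∂π_E/∂q_E = 0: 242 - 6q_E - 2(q_T) = 0.
Rearranging gives the reaction functions q_T = (285 - 2q_E)/10 and q_E = (242 - 2q_T)/6.
Solving the pair: q_T = 613/28, q_E = 925/28.
Total output Q = 613/28 + 925/28 = 769/14.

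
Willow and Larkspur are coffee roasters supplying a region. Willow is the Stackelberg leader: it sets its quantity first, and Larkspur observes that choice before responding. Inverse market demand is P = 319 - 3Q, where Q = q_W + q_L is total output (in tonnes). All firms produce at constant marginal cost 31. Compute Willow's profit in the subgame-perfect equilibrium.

The follower Larkspur best-responds to any q_W: π_L = (319 - 3Q)q_L - 31q_L.
Setting the follower's marginal profit to zero, 288 - 3q_W - 6q_L = 0, i.e. q_L = (288 - 3q_W)/6.
The leader anticipates this reaction. Substituting into P = 319 - 3Q gives P = 175 - (3/2)q_W, so π_W = (175 - (3/2)q_W)q_W - 31q_W.
Leader FOC: 144 - 3q_W = 0, so q_W = 48.
Then q_L = (288 - 3·48)/6 = 24.
Price P = 319 - 3·72 = 103.
Willow's profit: (103 - 31)·48 = 3456.

3456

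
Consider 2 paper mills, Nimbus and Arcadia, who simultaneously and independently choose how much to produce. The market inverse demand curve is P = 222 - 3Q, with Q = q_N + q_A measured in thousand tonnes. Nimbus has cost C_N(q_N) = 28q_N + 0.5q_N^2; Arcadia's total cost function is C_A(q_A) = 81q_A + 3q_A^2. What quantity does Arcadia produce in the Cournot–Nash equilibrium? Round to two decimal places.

Nimbus's profit: π_N = (222 - 3Q)q_N - (28q_N + (1/2)q_N²). Setting ∂π_N/∂q_N = 0: 194 - 7q_N - 3(q_A) = 0.
Arcadia's profit: π_A = (222 - 3Q)q_A - (81q_A + 3q_A²). Setting ∂π_A/∂q_A = 0: 141 - 12q_A - 3(q_N) = 0.
Rearranging gives the reaction functions q_N = (194 - 3q_A)/7 and q_A = (141 - 3q_N)/12.
Substituting one into the other gives q_N = 127/5 and q_A = 27/5.

5.40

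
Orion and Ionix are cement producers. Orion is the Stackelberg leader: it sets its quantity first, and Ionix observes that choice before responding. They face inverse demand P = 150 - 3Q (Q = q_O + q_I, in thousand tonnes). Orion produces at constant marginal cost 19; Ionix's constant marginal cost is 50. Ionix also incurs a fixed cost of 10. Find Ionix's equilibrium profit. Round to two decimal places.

Solve by backward induction. Given q_O, the follower Ionix maximises π_I = (150 - 3q_O - 3q_I)q_I - 50q_I.
∂π_I/∂q_I = 100 - 3q_O - 6q_I = 0 gives the reaction function q_I = (100 - 3q_O)/6.
The leader anticipates this reaction. Substituting into P = 150 - 3Q gives P = 100 - (3/2)q_O, so π_O = (100 - (3/2)q_O)q_O - 19q_O.
Maximising: ∂π_O/∂q_O = 81 - 3q_O = 0, giving q_O = 27.
Then q_I = (100 - 3·27)/6 = 19/6.
Price P = 150 - 3·(181/6) = 119/2.
Ionix's profit: (119/2 - 50)·(19/6) - 10 = 241/12.

20.08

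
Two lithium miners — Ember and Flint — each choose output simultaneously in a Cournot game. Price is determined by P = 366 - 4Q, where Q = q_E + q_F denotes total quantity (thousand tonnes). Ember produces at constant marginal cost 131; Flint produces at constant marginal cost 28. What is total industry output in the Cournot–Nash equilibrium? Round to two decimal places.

Ember's profit: π_E = (366 - 4Q)q_E - (131q_E). Setting ∂π_E/∂q_E = 0: 235 - 8q_E - 4(q_F) = 0.
Flint's first-order condition: 338 - 8q_F - 4(q_E) = 0.
Best responses: q_E = (235 - 4q_F)/8, q_F = (338 - 4q_E)/8.
Solving the pair: q_E = 11, q_F = 147/4.
Total output Q = 11 + 147/4 = 191/4.

47.75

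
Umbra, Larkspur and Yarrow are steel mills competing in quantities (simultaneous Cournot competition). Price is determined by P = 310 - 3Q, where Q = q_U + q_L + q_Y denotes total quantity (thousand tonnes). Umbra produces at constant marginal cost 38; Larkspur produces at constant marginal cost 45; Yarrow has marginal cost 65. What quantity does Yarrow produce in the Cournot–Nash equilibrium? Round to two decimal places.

Umbra's profit: π_U = (310 - 3Q)q_U - (38q_U). Setting ∂π_U/∂q_U = 0: 272 - 6q_U - 3(q_L + q_Y) = 0.
Larkspur's first-order condition: 265 - 6q_L - 3(q_U + q_Y) = 0.
Yarrow's first-order condition: 245 - 6q_Y - 3(q_U + q_L) = 0.
Adding the 3 conditions: 782 − 6Q − 6Q = 0, i.e. Q = 391/6.
Back-substituting: q_U = (272 − 391/2)/3 = 51/2, q_L = (265 − 391/2)/3 = 139/6, q_Y = (245 − 391/2)/3 = 33/2.

16.50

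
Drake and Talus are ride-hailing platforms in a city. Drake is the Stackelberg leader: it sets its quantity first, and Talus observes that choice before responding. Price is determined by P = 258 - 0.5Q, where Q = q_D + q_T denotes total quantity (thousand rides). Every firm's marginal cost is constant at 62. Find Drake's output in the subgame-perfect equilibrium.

Solve by backward induction. Given q_D, the follower Talus maximises π_T = (258 - (1/2)q_D - (1/2)q_T)q_T - 62q_T.
Follower FOC: 196 - (1/2)q_D - q_T = 0, so q_T(q_D) = (196 - (1/2)q_D).
Drake substitutes q_T(q_D) into its own profit: π_D = q_D(258 - (1/2)q_D - (196 - (1/2)q_D)/2) - 62q_D = (160 - (1/4)q_D)q_D - 62q_D.
Leader FOC: 98 - (1/2)q_D = 0, so q_D = 196.
Then q_T = (196 - (1/2)·196) = 98.

196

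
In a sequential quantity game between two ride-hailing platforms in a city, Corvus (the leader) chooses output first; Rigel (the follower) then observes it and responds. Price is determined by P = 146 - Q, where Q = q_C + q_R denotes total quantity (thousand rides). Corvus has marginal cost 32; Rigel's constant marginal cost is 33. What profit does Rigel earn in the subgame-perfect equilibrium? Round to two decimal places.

770.06

The follower Rigel best-responds to any q_C: π_R = (146 - Q)q_R - 33q_R.
Follower FOC: 113 - q_C - 2q_R = 0, so q_R(q_C) = (113 - q_C)/2.
The leader anticipates this reaction. Substituting into P = 146 - Q gives P = 179/2 - (1/2)q_C, so π_C = (179/2 - (1/2)q_C)q_C - 32q_C.
Maximising: ∂π_C/∂q_C = 115/2 - q_C = 0, giving q_C = 115/2.
Then q_R = (113 - 115/2)/2 = 111/4.
Price P = 146 - 341/4 = 243/4.
Rigel's profit: (243/4 - 33)·(111/4) = 770.0625.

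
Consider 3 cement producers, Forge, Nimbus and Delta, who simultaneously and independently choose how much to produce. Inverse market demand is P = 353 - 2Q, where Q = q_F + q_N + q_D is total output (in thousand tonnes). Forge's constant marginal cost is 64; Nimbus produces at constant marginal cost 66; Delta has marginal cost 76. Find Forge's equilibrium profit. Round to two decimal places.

Forge's profit: π_F = (353 - 2Q)q_F - (64q_F). Setting ∂π_F/∂q_F = 0: 289 - 4q_F - 2(q_N + q_D) = 0.
Nimbus's profit: π_N = (353 - 2Q)q_N - (66q_N). Setting ∂π_N/∂q_N = 0: 287 - 4q_N - 2(q_F + q_D) = 0.
Delta's first-order condition: 277 - 4q_D - 2(q_F + q_N) = 0.
Adding the 3 conditions: 853 − 4Q − 4Q = 0, i.e. Q = 853/8.
Back-substituting: q_F = (289 − 853/4)/2 = 303/8, q_N = (287 − 853/4)/2 = 295/8, q_D = (277 − 853/4)/2 = 255/8.
Price P = 353 - 2·(853/8) = 559/4.
Forge's profit: (559/4 - 64)·(303/8) = 2869.0313.

2869.03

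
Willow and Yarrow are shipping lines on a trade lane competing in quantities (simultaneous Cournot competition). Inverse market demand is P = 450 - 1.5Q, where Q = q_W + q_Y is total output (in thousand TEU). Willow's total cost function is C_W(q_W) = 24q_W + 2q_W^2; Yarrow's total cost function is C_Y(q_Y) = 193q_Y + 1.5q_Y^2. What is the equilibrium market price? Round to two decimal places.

324.32

Willow's profit: π_W = (450 - 1.5Q)q_W - (24q_W + 2q_W²). Setting ∂π_W/∂q_W = 0: 426 - 7q_W - (3/2)(q_Y) = 0.
Yarrow's profit: π_Y = (450 - 1.5Q)q_Y - (193q_Y + (3/2)q_Y²). Setting ∂π_Y/∂q_Y = 0: 257 - 6q_Y - (3/2)(q_W) = 0.
Best responses: q_W = (426 - (3/2)q_Y)/7, q_Y = (257 - (3/2)q_W)/6.
Substituting one into the other gives q_W = 54.6038 and q_Y = 29.1824.
Total output Q = 83.7862, so price P = 450 - (3/2)·83.7862 = 324.3208.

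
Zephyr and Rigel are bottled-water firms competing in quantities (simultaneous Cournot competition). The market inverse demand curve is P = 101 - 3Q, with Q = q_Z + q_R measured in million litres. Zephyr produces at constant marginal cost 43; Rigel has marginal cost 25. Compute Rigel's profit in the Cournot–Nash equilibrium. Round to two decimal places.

327.26

Zephyr's profit: π_Z = (101 - 3Q)q_Z - (43q_Z). Setting ∂π_Z/∂q_Z = 0: 58 - 6q_Z - 3(q_R) = 0.
Rigel's profit: π_R = (101 - 3Q)q_R - (25q_R). Setting ∂π_R/∂q_R = 0: 76 - 6q_R - 3(q_Z) = 0.
So q_Z = (58 - 3q_R)/6 and q_R = (76 - 3q_Z)/6.
Substituting one into the other gives q_Z = 40/9 and q_R = 94/9.
Price P = 101 - 3·(134/9) = 169/3.
Rigel's profit: (169/3 - 25)·(94/9) = 327.2593.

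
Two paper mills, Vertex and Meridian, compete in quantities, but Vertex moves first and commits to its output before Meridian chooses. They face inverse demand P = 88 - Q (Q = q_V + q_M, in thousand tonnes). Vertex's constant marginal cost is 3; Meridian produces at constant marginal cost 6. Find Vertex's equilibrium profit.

The follower Meridian best-responds to any q_V: π_M = (88 - Q)q_M - 6q_M.
∂π_M/∂q_M = 82 - q_V - 2q_M = 0 gives the reaction function q_M = (82 - q_V)/2.
Vertex substitutes q_M(q_V) into its own profit: π_V = q_V(88 - q_V - (82 - q_V)/2) - 3q_V = (47 - (1/2)q_V)q_V - 3q_V.
Maximising: ∂π_V/∂q_V = 44 - q_V = 0, giving q_V = 44.
Then q_M = (82 - 44)/2 = 19.
Price P = 88 - 63 = 25.
Vertex's profit: (25 - 3)·44 = 968.

968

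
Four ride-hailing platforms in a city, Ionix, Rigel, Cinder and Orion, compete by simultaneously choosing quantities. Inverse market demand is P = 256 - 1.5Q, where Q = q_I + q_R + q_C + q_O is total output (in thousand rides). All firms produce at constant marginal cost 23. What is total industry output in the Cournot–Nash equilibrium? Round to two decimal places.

Each firm earns π_i = (256 - 1.5Q)q_i - 23q_i.
First-order condition (treating rivals' output as given): 233 - 3q_i - (3/2)·Σ_{j≠i} q_j = 0.
With identical firms every q_j equals q_i, so Σ_{j≠i} q_j = 3q_i and 233 = (15/2)q_i, giving q_i = 466/15.
Total output Q = 466/15 + 466/15 + 466/15 + 466/15 = 1864/15.

124.27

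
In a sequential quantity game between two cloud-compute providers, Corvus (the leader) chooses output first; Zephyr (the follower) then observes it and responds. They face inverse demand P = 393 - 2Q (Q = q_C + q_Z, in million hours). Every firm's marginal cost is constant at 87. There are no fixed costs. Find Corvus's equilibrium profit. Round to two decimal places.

The follower Zephyr best-responds to any q_C: π_Z = (393 - 2Q)q_Z - 87q_Z.
Setting the follower's marginal profit to zero, 306 - 2q_C - 4q_Z = 0, i.e. q_Z = (306 - 2q_C)/4.
Corvus substitutes q_Z(q_C) into its own profit: π_C = q_C(393 - 2q_C - (306 - 2q_C)/2) - 87q_C = (240 - q_C)q_C - 87q_C.
Maximising: ∂π_C/∂q_C = 153 - 2q_C = 0, giving q_C = 153/2.
Then q_Z = (306 - 2·(153/2))/4 = 153/4.
Price P = 393 - 2·(459/4) = 327/2.
Corvus's profit: (327/2 - 87)·(153/2) = 5852.2500.

5852.25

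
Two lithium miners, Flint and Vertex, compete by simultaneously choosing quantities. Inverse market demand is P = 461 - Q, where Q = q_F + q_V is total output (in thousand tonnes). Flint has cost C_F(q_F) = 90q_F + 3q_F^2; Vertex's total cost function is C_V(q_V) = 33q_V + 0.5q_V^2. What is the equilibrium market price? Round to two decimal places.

298.48

Flint's profit: π_F = (461 - Q)q_F - (90q_F + 3q_F²). Setting ∂π_F/∂q_F = 0: 371 - 8q_F - (q_V) = 0.
Vertex's first-order condition: 428 - 3q_V - (q_F) = 0.
Rearranging gives the reaction functions q_F = (371 - q_V)/8 and q_V = (428 - q_F)/3.
Solving the pair: q_F = 685/23, q_V = 132.7391.
Total output Q = 162.5217, so price P = 461 - 162.5217 = 298.4783.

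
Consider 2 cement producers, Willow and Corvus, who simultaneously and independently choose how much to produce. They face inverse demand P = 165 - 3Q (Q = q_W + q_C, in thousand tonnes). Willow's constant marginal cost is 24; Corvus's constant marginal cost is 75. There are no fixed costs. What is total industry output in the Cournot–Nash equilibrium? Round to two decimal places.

Willow's profit: π_W = (165 - 3Q)q_W - (24q_W). Setting ∂π_W/∂q_W = 0: 141 - 6q_W - 3(q_C) = 0.
Corvus's profit: π_C = (165 - 3Q)q_C - (75q_C). Setting ∂π_C/∂q_C = 0: 90 - 6q_C - 3(q_W) = 0.
Best responses: q_W = (141 - 3q_C)/6, q_C = (90 - 3q_W)/6.
Solving the pair: q_W = 64/3, q_C = 13/3.
Total output Q = 64/3 + 13/3 = 77/3.

25.67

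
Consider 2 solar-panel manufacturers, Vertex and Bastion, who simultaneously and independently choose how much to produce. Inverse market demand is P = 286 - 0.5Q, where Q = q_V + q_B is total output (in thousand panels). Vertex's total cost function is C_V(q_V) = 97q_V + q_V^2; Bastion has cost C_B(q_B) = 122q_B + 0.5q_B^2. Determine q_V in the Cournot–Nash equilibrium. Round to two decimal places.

51.48

Vertex's profit: π_V = (286 - 0.5Q)q_V - (97q_V + q_V²). Setting ∂π_V/∂q_V = 0: 189 - 3q_V - (1/2)(q_B) = 0.
Bastion's first-order condition: 164 - 2q_B - (1/2)(q_V) = 0.
Best responses: q_V = (189 - (1/2)q_B)/3, q_B = (164 - (1/2)q_V)/2.
Substituting one into the other gives q_V = 1184/23 and q_B = 1590/23.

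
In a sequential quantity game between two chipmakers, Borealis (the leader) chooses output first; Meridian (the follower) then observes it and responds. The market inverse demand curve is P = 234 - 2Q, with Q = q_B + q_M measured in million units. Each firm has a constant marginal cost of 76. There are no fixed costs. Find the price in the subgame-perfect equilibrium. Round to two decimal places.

115.50

The follower Meridian best-responds to any q_B: π_M = (234 - 2Q)q_M - 76q_M.
Follower FOC: 158 - 2q_B - 4q_M = 0, so q_M(q_B) = (158 - 2q_B)/4.
The leader anticipates this reaction. Substituting into P = 234 - 2Q gives P = 155 - q_B, so π_B = (155 - q_B)q_B - 76q_B.
The leader's first-order condition 79 - 2q_B = 0 yields q_B = 79/2.
Then q_M = (158 - 2·(79/2))/4 = 79/4.
Total output Q = 237/4, so price P = 234 - 2·(237/4) = 231/2.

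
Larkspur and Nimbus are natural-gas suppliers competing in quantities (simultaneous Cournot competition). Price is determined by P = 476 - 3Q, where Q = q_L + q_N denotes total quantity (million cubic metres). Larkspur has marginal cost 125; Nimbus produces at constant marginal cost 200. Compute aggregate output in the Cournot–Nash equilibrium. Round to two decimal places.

69.67

Larkspur's profit: π_L = (476 - 3Q)q_L - (125q_L). Setting ∂π_L/∂q_L = 0: 351 - 6q_L - 3(q_N) = 0.
Nimbus's profit: π_N = (476 - 3Q)q_N - (200q_N). Setting ∂π_N/∂q_N = 0: 276 - 6q_N - 3(q_L) = 0.
So q_L = (351 - 3q_N)/6 and q_N = (276 - 3q_L)/6.
Solving the pair: q_L = 142/3, q_N = 67/3.
Total output Q = 142/3 + 67/3 = 209/3.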